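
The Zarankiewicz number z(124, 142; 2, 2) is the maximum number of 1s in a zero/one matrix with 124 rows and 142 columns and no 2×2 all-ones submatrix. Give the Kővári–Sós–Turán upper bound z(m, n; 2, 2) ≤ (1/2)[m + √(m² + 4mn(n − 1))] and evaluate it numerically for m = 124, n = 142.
z(124, 142; 2, 2) ≤ (1/2)[124 + √(124² + 4·124·142·141)] = (1/2)[124 + √9946288] = 1638.8868

Kővári–Sós–Turán: let r_1, ..., r_124 be the row sums and z = Σ r_i the total number of 1s. Each pair of columns can share at most one row with both entries 1 (else a 2×2 all-ones block appears), so Σ_i C(r_i, 2) ≤ C(142, 2) = 10011. By convexity Σ_i C(r_i, 2) ≥ 124·C(z/124, 2) = z(z − 124)/(2·124), giving z² − 124z − 124·142·141 ≤ 0 and hence z ≤ (1/2)[124 + √(15376 + 4·2482728)] = (1/2)[124 + √9946288] ≈ (1/2)(124 + 3153.7736) = 1638.8868.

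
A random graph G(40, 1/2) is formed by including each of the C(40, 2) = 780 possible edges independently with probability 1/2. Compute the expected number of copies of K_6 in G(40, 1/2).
E[# K_6] = C(40, 6) · (1/2)^C(6, 2) = 3838380 / 2^15 = 959595/8192 ≈ 117.138062

For each 6-subset S of vertices (there are C(40, 6) = 3838380 such S), let X_S = 1 if S induces a K_6 (all C(6, 2) = 15 edges present). Then P(X_S = 1) = (1/2)^15 = 1/32768. By linearity of expectation, E[# K_6] = C(40, 6) · (1/2)^15 = 3838380 / 32768 = 959595/8192 ≈ 117.138062.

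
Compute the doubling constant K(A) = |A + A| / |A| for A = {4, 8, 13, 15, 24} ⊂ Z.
K = |A + A| / |A| = 14/5

Enumerate A + A = {a + b : a, b ∈ A}. With |A| = 5, there are |A|^2 = 25 ordered sum pairs; collecting distinct values, A + A = {8, 12, 16, 17, 19, 21, 23, 26, 28, 30, 32, 37, 39, 48}, so |A + A| = 14. Thus K = 14/5. For comparison, the minimum possible |A + A| over all 5-element sets is 2·5 − 1 = 9 (so min K = 9/5), attained only by arithmetic progressions.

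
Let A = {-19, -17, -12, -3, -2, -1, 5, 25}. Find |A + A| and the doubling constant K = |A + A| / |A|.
K = |A + A| / |A| = 33/8

Enumerate A + A = {a + b : a, b ∈ A}. With |A| = 8, there are |A|^2 = 64 ordered sum pairs; collecting distinct values, A + A = {-38, -36, -34, -31, -29, -24, -22, -21, -20, -19, -18, -15, -14, -13, -12, -7, -6, -5, -4, -3, -2, 2, 3, 4, 6, 8, 10, 13, 22, 23, 24, 30, 50}, so |A + A| = 33. Thus K = 33/8. For comparison, the minimum possible |A + A| over all 8-element sets is 2·8 − 1 = 15 (so min K = 15/8), attained only by arithmetic progressions.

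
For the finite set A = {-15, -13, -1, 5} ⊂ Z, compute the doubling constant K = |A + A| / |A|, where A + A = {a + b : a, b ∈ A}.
K = |A + A| / |A| = 10/4 = 5/2

Enumerate A + A = {a + b : a, b ∈ A}. With |A| = 4, there are |A|^2 = 16 ordered sum pairs; collecting distinct values, A + A = {-30, -28, -26, -16, -14, -10, -8, -2, 4, 10}, so |A + A| = 10. Thus K = 10/4 = 5/2. For comparison, the minimum possible |A + A| over all 4-element sets is 2·4 − 1 = 7 (so min K = 7/4), attained only by arithmetic progressions.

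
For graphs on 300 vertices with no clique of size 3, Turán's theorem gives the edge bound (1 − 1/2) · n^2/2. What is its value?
Turán density bound = (1/2) · 300^2/2 = 22500

Turán's theorem: ex(n, K_{r+1}) is achieved by the complete r-partite Turán graph T(n, r) with parts as balanced as possible, and is at most (1 − 1/r) · n^2/2. For r = 2, n = 300: the density bound is (1/2) · 90000/2 = 22500. Since 2 ∣ 300, the Turán graph T(300, 2) has parts of equal size 150, and its edge count e(T(300, 2)) = 22500 attains the density bound exactly.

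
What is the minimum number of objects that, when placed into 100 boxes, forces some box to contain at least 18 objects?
n = (18 − 1)·100 + 1 = 1701

By the generalised pigeonhole principle, to guarantee some box contains ≥ r objects we need more than (r − 1) · k objects total. Threshold: n = (r − 1) · k + 1. With r = 18 and k = 100: n = 17 · 100 + 1 = 1700 + 1 = 1701. For n = 1700 = 17 · 100, we can put exactly 17 objects in every box, avoiding 18 in any single one — so 1701 is tight.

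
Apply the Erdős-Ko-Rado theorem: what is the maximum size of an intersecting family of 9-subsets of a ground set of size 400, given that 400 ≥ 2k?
max |F| = C(399, 8) = 14845439924778771

The Erdős-Ko-Rado theorem states: for n ≥ 2k, an intersecting family of k-subsets of an n-element set has size at most C(n − 1, k − 1), with equality for 'star' families {A ⊆ [n] : |A| = k, i ∈ A} (fix an element i). For n = 400, k = 9: C(399, 8) = 14845439924778771.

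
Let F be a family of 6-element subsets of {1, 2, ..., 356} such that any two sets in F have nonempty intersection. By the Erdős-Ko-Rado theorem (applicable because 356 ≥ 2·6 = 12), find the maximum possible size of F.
max |F| = C(355, 5) = 45674610696

The Erdős-Ko-Rado theorem states: for n ≥ 2k, an intersecting family of k-subsets of an n-element set has size at most C(n − 1, k − 1), with equality for 'star' families {A ⊆ [n] : |A| = k, i ∈ A} (fix an element i). For n = 356, k = 6: C(355, 5) = 45674610696.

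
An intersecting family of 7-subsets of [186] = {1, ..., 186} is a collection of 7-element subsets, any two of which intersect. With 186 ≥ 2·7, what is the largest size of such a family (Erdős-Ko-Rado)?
max |F| = C(185, 6) = 51301564860

The Erdős-Ko-Rado theorem states: for n ≥ 2k, an intersecting family of k-subsets of an n-element set has size at most C(n − 1, k − 1), with equality for 'star' families {A ⊆ [n] : |A| = k, i ∈ A} (fix an element i). For n = 186, k = 7: C(185, 6) = 51301564860.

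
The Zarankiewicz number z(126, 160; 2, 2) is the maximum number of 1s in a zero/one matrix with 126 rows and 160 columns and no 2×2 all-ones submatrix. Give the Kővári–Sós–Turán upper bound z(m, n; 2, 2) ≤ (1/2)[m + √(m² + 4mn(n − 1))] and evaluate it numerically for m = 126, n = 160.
z(126, 160; 2, 2) ≤ (1/2)[126 + √(126² + 4·126·160·159)] = (1/2)[126 + √12837636] = 1854.4823

Kővári–Sós–Turán: let r_1, ..., r_126 be the row sums and z = Σ r_i the total number of 1s. Each pair of columns can share at most one row with both entries 1 (else a 2×2 all-ones block appears), so Σ_i C(r_i, 2) ≤ C(160, 2) = 12720. By convexity Σ_i C(r_i, 2) ≥ 126·C(z/126, 2) = z(z − 126)/(2·126), giving z² − 126z − 126·160·159 ≤ 0 and hence z ≤ (1/2)[126 + √(15876 + 4·3205440)] = (1/2)[126 + √12837636] ≈ (1/2)(126 + 3582.9647) = 1854.4823.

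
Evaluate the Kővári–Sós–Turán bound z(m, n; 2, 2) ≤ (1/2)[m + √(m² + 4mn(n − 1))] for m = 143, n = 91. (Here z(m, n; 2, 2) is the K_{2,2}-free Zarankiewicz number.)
z(143, 91; 2, 2) ≤ (1/2)[143 + √(143² + 4·143·91·90)] = (1/2)[143 + √4705129] = 1156.0655

Kővári–Sós–Turán: let r_1, ..., r_143 be the row sums and z = Σ r_i the total number of 1s. Each pair of columns can share at most one row with both entries 1 (else a 2×2 all-ones block appears), so Σ_i C(r_i, 2) ≤ C(91, 2) = 4095. By convexity Σ_i C(r_i, 2) ≥ 143·C(z/143, 2) = z(z − 143)/(2·143), giving z² − 143z − 143·91·90 ≤ 0 and hence z ≤ (1/2)[143 + √(20449 + 4·1171170)] = (1/2)[143 + √4705129] ≈ (1/2)(143 + 2169.1309) = 1156.0655.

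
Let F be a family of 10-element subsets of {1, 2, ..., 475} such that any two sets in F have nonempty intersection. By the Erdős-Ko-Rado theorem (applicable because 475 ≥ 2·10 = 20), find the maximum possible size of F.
max |F| = C(474, 9) = 3083604752060355094

The Erdős-Ko-Rado theorem states: for n ≥ 2k, an intersecting family of k-subsets of an n-element set has size at most C(n − 1, k − 1), with equality for 'star' families {A ⊆ [n] : |A| = k, i ∈ A} (fix an element i). For n = 475, k = 10: C(474, 9) = 3083604752060355094.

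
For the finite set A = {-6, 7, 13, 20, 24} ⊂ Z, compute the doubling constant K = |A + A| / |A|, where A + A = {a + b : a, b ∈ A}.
K = |A + A| / |A| = 14/5

Enumerate A + A = {a + b : a, b ∈ A}. With |A| = 5, there are |A|^2 = 25 ordered sum pairs; collecting distinct values, A + A = {-12, 1, 7, 14, 18, 20, 26, 27, 31, 33, 37, 40, 44, 48}, so |A + A| = 14. Thus K = 14/5. For comparison, the minimum possible |A + A| over all 5-element sets is 2·5 − 1 = 9 (so min K = 9/5), attained only by arithmetic progressions.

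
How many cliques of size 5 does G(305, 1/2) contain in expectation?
E[# K_5] = C(305, 5) · (1/2)^C(5, 2) = 21281794436 / 2^10 = 5320448609/256 ≈ 20783002.378906

For each 5-subset S of vertices (there are C(305, 5) = 21281794436 such S), let X_S = 1 if S induces a K_5 (all C(5, 2) = 10 edges present). Then P(X_S = 1) = (1/2)^10 = 1/1024. By linearity of expectation, E[# K_5] = C(305, 5) · (1/2)^10 = 21281794436 / 1024 = 5320448609/256 ≈ 20783002.378906.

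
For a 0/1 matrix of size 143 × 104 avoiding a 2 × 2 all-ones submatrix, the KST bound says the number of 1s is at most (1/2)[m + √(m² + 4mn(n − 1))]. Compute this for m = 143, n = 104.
z(143, 104; 2, 2) ≤ (1/2)[143 + √(143² + 4·143·104·103)] = (1/2)[143 + √6147713] = 1311.2291

Kővári–Sós–Turán: let r_1, ..., r_143 be the row sums and z = Σ r_i the total number of 1s. Each pair of columns can share at most one row with both entries 1 (else a 2×2 all-ones block appears), so Σ_i C(r_i, 2) ≤ C(104, 2) = 5356. By convexity Σ_i C(r_i, 2) ≥ 143·C(z/143, 2) = z(z − 143)/(2·143), giving z² − 143z − 143·104·103 ≤ 0 and hence z ≤ (1/2)[143 + √(20449 + 4·1531816)] = (1/2)[143 + √6147713] ≈ (1/2)(143 + 2479.4582) = 1311.2291.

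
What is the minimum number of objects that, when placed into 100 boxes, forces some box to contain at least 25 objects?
n = (25 − 1)·100 + 1 = 2401

By the generalised pigeonhole principle, to guarantee some box contains ≥ r objects we need more than (r − 1) · k objects total. Threshold: n = (r − 1) · k + 1. With r = 25 and k = 100: n = 24 · 100 + 1 = 2400 + 1 = 2401. For n = 2400 = 24 · 100, we can put exactly 24 objects in every box, avoiding 25 in any single one — so 2401 is tight.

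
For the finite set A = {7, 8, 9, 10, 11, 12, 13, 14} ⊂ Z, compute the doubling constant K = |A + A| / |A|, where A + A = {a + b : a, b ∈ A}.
K = |A + A| / |A| = 15/8

Enumerate A + A = {a + b : a, b ∈ A}. With |A| = 8, there are |A|^2 = 64 ordered sum pairs; collecting distinct values, A + A = {14, 15, 16, 17, 18, 19, 20, 21, 22, 23, 24, 25, 26, 27, 28}, so |A + A| = 15. Thus K = 15/8. Here |A + A| = 2|A| − 1 = 15, the minimum possible — so K = 15/8 is minimal, which holds iff A is an arithmetic progression.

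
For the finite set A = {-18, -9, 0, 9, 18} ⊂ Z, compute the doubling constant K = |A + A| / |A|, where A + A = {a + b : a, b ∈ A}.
K = |A + A| / |A| = 9/5

Enumerate A + A = {a + b : a, b ∈ A}. With |A| = 5, there are |A|^2 = 25 ordered sum pairs; collecting distinct values, A + A = {-36, -27, -18, -9, 0, 9, 18, 27, 36}, so |A + A| = 9. Thus K = 9/5. Here |A + A| = 2|A| − 1 = 9, the minimum possible — so K = 9/5 is minimal, which holds iff A is an arithmetic progression.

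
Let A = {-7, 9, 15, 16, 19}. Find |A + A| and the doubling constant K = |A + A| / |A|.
K = |A + A| / |A| = 15/5 = 3

Enumerate A + A = {a + b : a, b ∈ A}. With |A| = 5, there are |A|^2 = 25 ordered sum pairs; collecting distinct values, A + A = {-14, 2, 8, 9, 12, 18, 24, 25, 28, 30, 31, 32, 34, 35, 38}, so |A + A| = 15. Thus K = 15/5 = 3. For comparison, the minimum possible |A + A| over all 5-element sets is 2·5 − 1 = 9 (so min K = 9/5), attained only by arithmetic progressions.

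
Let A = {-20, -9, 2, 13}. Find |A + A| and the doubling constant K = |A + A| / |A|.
K = |A + A| / |A| = 7/4

Enumerate A + A = {a + b : a, b ∈ A}. With |A| = 4, there are |A|^2 = 16 ordered sum pairs; collecting distinct values, A + A = {-40, -29, -18, -7, 4, 15, 26}, so |A + A| = 7. Thus K = 7/4. Here |A + A| = 2|A| − 1 = 7, the minimum possible — so K = 7/4 is minimal, which holds iff A is an arithmetic progression.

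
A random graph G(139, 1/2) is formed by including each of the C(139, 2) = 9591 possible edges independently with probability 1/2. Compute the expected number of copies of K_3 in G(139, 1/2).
E[# K_3] = C(139, 3) · (1/2)^C(3, 2) = 437989 / 2^3 = 54748.625

For each 3-subset S of vertices (there are C(139, 3) = 437989 such S), let X_S = 1 if S induces a K_3 (all C(3, 2) = 3 edges present). Then P(X_S = 1) = (1/2)^3 = 1/8. By linearity of expectation, E[# K_3] = C(139, 3) · (1/2)^3 = 437989 / 8 = 54748.625.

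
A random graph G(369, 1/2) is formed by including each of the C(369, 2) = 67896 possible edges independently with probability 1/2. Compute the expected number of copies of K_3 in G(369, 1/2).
E[# K_3] = C(369, 3) · (1/2)^C(3, 2) = 8305944 / 2^3 = 1038243

For each 3-subset S of vertices (there are C(369, 3) = 8305944 such S), let X_S = 1 if S induces a K_3 (all C(3, 2) = 3 edges present). Then P(X_S = 1) = (1/2)^3 = 1/8. By linearity of expectation, E[# K_3] = C(369, 3) · (1/2)^3 = 8305944 / 8 = 1038243.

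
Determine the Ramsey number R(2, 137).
R(2, 137) = 137

R(2, k) = k for all k ≥ 2: in a 2-colouring of K_k, either some edge is red (a red K_2) or all edges are blue (a blue K_k). And K_{136} coloured all-blue has no blue K_137, so R(2, 137) > 136. Hence R(2, 137) = 137.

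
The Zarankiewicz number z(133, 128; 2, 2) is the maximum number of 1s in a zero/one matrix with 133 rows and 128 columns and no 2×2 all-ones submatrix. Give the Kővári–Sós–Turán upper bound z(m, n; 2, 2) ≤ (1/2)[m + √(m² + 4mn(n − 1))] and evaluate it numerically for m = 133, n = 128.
z(133, 128; 2, 2) ≤ (1/2)[133 + √(133² + 4·133·128·127)] = (1/2)[133 + √8665881] = 1538.3934

Kővári–Sós–Turán: let r_1, ..., r_133 be the row sums and z = Σ r_i the total number of 1s. Each pair of columns can share at most one row with both entries 1 (else a 2×2 all-ones block appears), so Σ_i C(r_i, 2) ≤ C(128, 2) = 8128. By convexity Σ_i C(r_i, 2) ≥ 133·C(z/133, 2) = z(z − 133)/(2·133), giving z² − 133z − 133·128·127 ≤ 0 and hence z ≤ (1/2)[133 + √(17689 + 4·2162048)] = (1/2)[133 + √8665881] ≈ (1/2)(133 + 2943.7868) = 1538.3934.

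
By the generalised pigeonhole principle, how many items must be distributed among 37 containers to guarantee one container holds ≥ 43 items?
n = (43 − 1)·37 + 1 = 1555

By the generalised pigeonhole principle, to guarantee some box contains ≥ r objects we need more than (r − 1) · k objects total. Threshold: n = (r − 1) · k + 1. With r = 43 and k = 37: n = 42 · 37 + 1 = 1554 + 1 = 1555. For n = 1554 = 42 · 37, we can put exactly 42 objects in every box, avoiding 43 in any single one — so 1555 is tight.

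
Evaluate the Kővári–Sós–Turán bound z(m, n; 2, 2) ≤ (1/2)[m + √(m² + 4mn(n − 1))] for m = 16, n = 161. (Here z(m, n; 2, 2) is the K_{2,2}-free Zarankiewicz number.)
z(16, 161; 2, 2) ≤ (1/2)[16 + √(16² + 4·16·161·160)] = (1/2)[16 + √1648896] = 650.0467

Kővári–Sós–Turán: let r_1, ..., r_16 be the row sums and z = Σ r_i the total number of 1s. Each pair of columns can share at most one row with both entries 1 (else a 2×2 all-ones block appears), so Σ_i C(r_i, 2) ≤ C(161, 2) = 12880. By convexity Σ_i C(r_i, 2) ≥ 16·C(z/16, 2) = z(z − 16)/(2·16), giving z² − 16z − 16·161·160 ≤ 0 and hence z ≤ (1/2)[16 + √(256 + 4·412160)] = (1/2)[16 + √1648896] ≈ (1/2)(16 + 1284.0935) = 650.0467.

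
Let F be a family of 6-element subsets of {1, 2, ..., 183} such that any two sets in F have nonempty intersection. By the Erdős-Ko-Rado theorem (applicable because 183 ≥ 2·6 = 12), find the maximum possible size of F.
max |F| = C(182, 5) = 1574397006

Erdős-Ko-Rado (1961): when n ≥ 2k, max |F| = C(n−1, k−1). The bound is attained by the star {A : i ∈ A} for any fixed i ∈ [n]. Here C(183−1, 6−1) = C(182, 5) = 1574397006.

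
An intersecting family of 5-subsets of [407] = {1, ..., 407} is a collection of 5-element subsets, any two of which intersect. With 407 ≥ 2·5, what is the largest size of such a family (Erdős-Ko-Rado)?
max |F| = C(406, 4) = 1115465715

Erdős-Ko-Rado (1961): when n ≥ 2k, max |F| = C(n−1, k−1). The bound is attained by the star {A : i ∈ A} for any fixed i ∈ [n]. Here C(407−1, 5−1) = C(406, 4) = 1115465715.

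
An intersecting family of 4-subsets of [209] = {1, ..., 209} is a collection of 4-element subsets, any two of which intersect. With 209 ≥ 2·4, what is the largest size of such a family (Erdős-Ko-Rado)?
max |F| = C(208, 3) = 1478256

The Erdős-Ko-Rado theorem states: for n ≥ 2k, an intersecting family of k-subsets of an n-element set has size at most C(n − 1, k − 1), with equality for 'star' families {A ⊆ [n] : |A| = k, i ∈ A} (fix an element i). For n = 209, k = 4: C(208, 3) = 1478256.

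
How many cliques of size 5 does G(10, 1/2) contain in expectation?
E[# K_5] = C(10, 5) · (1/2)^C(5, 2) = 252 / 2^10 = 63/256 ≈ 0.246094

For each 5-subset S of vertices (there are C(10, 5) = 252 such S), let X_S = 1 if S induces a K_5 (all C(5, 2) = 10 edges present). Then P(X_S = 1) = (1/2)^10 = 1/1024. By linearity of expectation, E[# K_5] = C(10, 5) · (1/2)^10 = 252 / 1024 = 63/256 ≈ 0.246094.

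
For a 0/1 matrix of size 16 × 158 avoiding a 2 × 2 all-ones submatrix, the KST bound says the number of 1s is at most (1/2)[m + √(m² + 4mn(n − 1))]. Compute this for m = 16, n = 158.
z(16, 158; 2, 2) ≤ (1/2)[16 + √(16² + 4·16·158·157)] = (1/2)[16 + √1587840] = 638.0476

Kővári–Sós–Turán: let r_1, ..., r_16 be the row sums and z = Σ r_i the total number of 1s. Each pair of columns can share at most one row with both entries 1 (else a 2×2 all-ones block appears), so Σ_i C(r_i, 2) ≤ C(158, 2) = 12403. By convexity Σ_i C(r_i, 2) ≥ 16·C(z/16, 2) = z(z − 16)/(2·16), giving z² − 16z − 16·158·157 ≤ 0 and hence z ≤ (1/2)[16 + √(256 + 4·396896)] = (1/2)[16 + √1587840] ≈ (1/2)(16 + 1260.0952) = 638.0476.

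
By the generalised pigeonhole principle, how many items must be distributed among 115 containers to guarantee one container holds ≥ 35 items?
n = (35 − 1)·115 + 1 = 3911

By the generalised pigeonhole principle, to guarantee some box contains ≥ r objects we need more than (r − 1) · k objects total. Threshold: n = (r − 1) · k + 1. With r = 35 and k = 115: n = 34 · 115 + 1 = 3910 + 1 = 3911. For n = 3910 = 34 · 115, we can put exactly 34 objects in every box, avoiding 35 in any single one — so 3911 is tight.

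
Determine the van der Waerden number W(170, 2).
W(170, 2) = 170 + 1 = 171

A 2-term AP is any pair of integers, so a monochromatic 2-AP exists iff some colour is used at least twice. With 170 colours, the colouring i ↦ i on {1, ..., 170} uses each colour once, avoiding any monochromatic pair, so W(170, 2) > 170. For {1, ..., 171}, pigeonhole forces two integers of the same colour, which form a monochromatic 2-AP. Hence W(170, 2) = 171.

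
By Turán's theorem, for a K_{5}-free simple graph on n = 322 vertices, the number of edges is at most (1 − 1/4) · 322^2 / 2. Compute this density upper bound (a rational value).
Turán density bound = (3/4) · 322^2/2 = 77763/2 ≈ 38881.5

Turán's theorem: ex(n, K_{r+1}) is achieved by the complete r-partite Turán graph T(n, r) with parts as balanced as possible, and is at most (1 − 1/r) · n^2/2. For r = 4, n = 322: the density bound is (3/4) · 103684/2 = 77763/2 ≈ 38881.5. The integer-valued extremum is e(T(322, 4)) = 38881, which is strictly less than the density bound 77763/2 since 4 ∤ 322 (the parts of T(322, 4) cannot all be equal).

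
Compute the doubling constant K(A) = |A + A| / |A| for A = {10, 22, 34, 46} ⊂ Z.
K = |A + A| / |A| = 7/4

Enumerate A + A = {a + b : a, b ∈ A}. With |A| = 4, there are |A|^2 = 16 ordered sum pairs; collecting distinct values, A + A = {20, 32, 44, 56, 68, 80, 92}, so |A + A| = 7. Thus K = 7/4. Here |A + A| = 2|A| − 1 = 7, the minimum possible — so K = 7/4 is minimal, which holds iff A is an arithmetic progression.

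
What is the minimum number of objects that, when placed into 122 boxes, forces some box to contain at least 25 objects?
n = (25 − 1)·122 + 1 = 2929

By the generalised pigeonhole principle, to guarantee some box contains ≥ r objects we need more than (r − 1) · k objects total. Threshold: n = (r − 1) · k + 1. With r = 25 and k = 122: n = 24 · 122 + 1 = 2928 + 1 = 2929. For n = 2928 = 24 · 122, we can put exactly 24 objects in every box, avoiding 25 in any single one — so 2929 is tight.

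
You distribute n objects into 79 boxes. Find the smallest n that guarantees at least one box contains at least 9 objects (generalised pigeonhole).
n = (9 − 1)·79 + 1 = 633

By the generalised pigeonhole principle, to guarantee some box contains ≥ r objects we need more than (r − 1) · k objects total. Threshold: n = (r − 1) · k + 1. With r = 9 and k = 79: n = 8 · 79 + 1 = 632 + 1 = 633. For n = 632 = 8 · 79, we can put exactly 8 objects in every box, avoiding 9 in any single one — so 633 is tight.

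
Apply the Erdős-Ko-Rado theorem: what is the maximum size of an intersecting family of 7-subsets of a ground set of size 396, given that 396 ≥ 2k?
max |F| = C(395, 6) = 5077860934510

Erdős-Ko-Rado (1961): when n ≥ 2k, max |F| = C(n−1, k−1). The bound is attained by the star {A : i ∈ A} for any fixed i ∈ [n]. Here C(396−1, 7−1) = C(395, 6) = 5077860934510.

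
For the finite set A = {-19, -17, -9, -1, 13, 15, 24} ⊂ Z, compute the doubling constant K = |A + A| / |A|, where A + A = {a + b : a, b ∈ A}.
K = |A + A| / |A| = 25/7

Enumerate A + A = {a + b : a, b ∈ A}. With |A| = 7, there are |A|^2 = 49 ordered sum pairs; collecting distinct values, A + A = {-38, -36, -34, -28, -26, -20, -18, -10, -6, -4, -2, 4, 5, 6, 7, 12, 14, 15, 23, 26, 28, 30, 37, 39, 48}, so |A + A| = 25. Thus K = 25/7. For comparison, the minimum possible |A + A| over all 7-element sets is 2·7 − 1 = 13 (so min K = 13/7), attained only by arithmetic progressions.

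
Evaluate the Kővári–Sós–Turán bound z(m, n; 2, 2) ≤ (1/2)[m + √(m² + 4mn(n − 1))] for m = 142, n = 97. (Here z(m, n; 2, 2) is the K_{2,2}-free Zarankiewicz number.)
z(142, 97; 2, 2) ≤ (1/2)[142 + √(142² + 4·142·97·96)] = (1/2)[142 + √5309380] = 1223.1046

Kővári–Sós–Turán: let r_1, ..., r_142 be the row sums and z = Σ r_i the total number of 1s. Each pair of columns can share at most one row with both entries 1 (else a 2×2 all-ones block appears), so Σ_i C(r_i, 2) ≤ C(97, 2) = 4656. By convexity Σ_i C(r_i, 2) ≥ 142·C(z/142, 2) = z(z − 142)/(2·142), giving z² − 142z − 142·97·96 ≤ 0 and hence z ≤ (1/2)[142 + √(20164 + 4·1322304)] = (1/2)[142 + √5309380] ≈ (1/2)(142 + 2304.2092) = 1223.1046.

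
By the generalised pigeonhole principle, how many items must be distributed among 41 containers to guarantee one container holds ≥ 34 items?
n = (34 − 1)·41 + 1 = 1354

By the generalised pigeonhole principle, to guarantee some box contains ≥ r objects we need more than (r − 1) · k objects total. Threshold: n = (r − 1) · k + 1. With r = 34 and k = 41: n = 33 · 41 + 1 = 1353 + 1 = 1354. For n = 1353 = 33 · 41, we can put exactly 33 objects in every box, avoiding 34 in any single one — so 1354 is tight.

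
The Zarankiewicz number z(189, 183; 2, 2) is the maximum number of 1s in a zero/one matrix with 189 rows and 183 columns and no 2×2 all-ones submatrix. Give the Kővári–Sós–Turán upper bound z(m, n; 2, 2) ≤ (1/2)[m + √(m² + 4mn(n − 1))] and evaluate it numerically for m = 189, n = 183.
z(189, 183; 2, 2) ≤ (1/2)[189 + √(189² + 4·189·183·182)] = (1/2)[189 + √25215057] = 2605.2298

Kővári–Sós–Turán: let r_1, ..., r_189 be the row sums and z = Σ r_i the total number of 1s. Each pair of columns can share at most one row with both entries 1 (else a 2×2 all-ones block appears), so Σ_i C(r_i, 2) ≤ C(183, 2) = 16653. By convexity Σ_i C(r_i, 2) ≥ 189·C(z/189, 2) = z(z − 189)/(2·189), giving z² − 189z − 189·183·182 ≤ 0 and hence z ≤ (1/2)[189 + √(35721 + 4·6294834)] = (1/2)[189 + √25215057] ≈ (1/2)(189 + 5021.4596) = 2605.2298.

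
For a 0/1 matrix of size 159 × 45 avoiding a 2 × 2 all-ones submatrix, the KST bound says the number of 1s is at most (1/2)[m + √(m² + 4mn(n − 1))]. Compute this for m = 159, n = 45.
z(159, 45; 2, 2) ≤ (1/2)[159 + √(159² + 4·159·45·44)] = (1/2)[159 + √1284561] = 646.1924

Kővári–Sós–Turán: let r_1, ..., r_159 be the row sums and z = Σ r_i the total number of 1s. Each pair of columns can share at most one row with both entries 1 (else a 2×2 all-ones block appears), so Σ_i C(r_i, 2) ≤ C(45, 2) = 990. By convexity Σ_i C(r_i, 2) ≥ 159·C(z/159, 2) = z(z − 159)/(2·159), giving z² − 159z − 159·45·44 ≤ 0 and hence z ≤ (1/2)[159 + √(25281 + 4·314820)] = (1/2)[159 + √1284561] ≈ (1/2)(159 + 1133.3848) = 646.1924.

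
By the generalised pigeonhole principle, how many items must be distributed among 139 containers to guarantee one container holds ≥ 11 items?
n = (11 − 1)·139 + 1 = 1391

By the generalised pigeonhole principle, to guarantee some box contains ≥ r objects we need more than (r − 1) · k objects total. Threshold: n = (r − 1) · k + 1. With r = 11 and k = 139: n = 10 · 139 + 1 = 1390 + 1 = 1391. For n = 1390 = 10 · 139, we can put exactly 10 objects in every box, avoiding 11 in any single one — so 1391 is tight.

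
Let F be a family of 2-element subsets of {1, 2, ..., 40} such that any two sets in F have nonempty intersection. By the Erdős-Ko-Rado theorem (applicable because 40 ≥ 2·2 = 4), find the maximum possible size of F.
max |F| = C(39, 1) = 39

The Erdős-Ko-Rado theorem states: for n ≥ 2k, an intersecting family of k-subsets of an n-element set has size at most C(n − 1, k − 1), with equality for 'star' families {A ⊆ [n] : |A| = k, i ∈ A} (fix an element i). For n = 40, k = 2: C(39, 1) = 39.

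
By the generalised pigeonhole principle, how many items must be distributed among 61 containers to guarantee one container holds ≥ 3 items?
n = (3 − 1)·61 + 1 = 123

By the generalised pigeonhole principle, to guarantee some box contains ≥ r objects we need more than (r − 1) · k objects total. Threshold: n = (r − 1) · k + 1. With r = 3 and k = 61: n = 2 · 61 + 1 = 122 + 1 = 123. For n = 122 = 2 · 61, we can put exactly 2 objects in every box, avoiding 3 in any single one — so 123 is tight.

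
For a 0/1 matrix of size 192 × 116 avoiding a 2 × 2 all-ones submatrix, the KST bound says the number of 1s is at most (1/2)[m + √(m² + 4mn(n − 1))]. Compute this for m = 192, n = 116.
z(192, 116; 2, 2) ≤ (1/2)[192 + √(192² + 4·192·116·115)] = (1/2)[192 + √10281984] = 1699.2766

Kővári–Sós–Turán: let r_1, ..., r_192 be the row sums and z = Σ r_i the total number of 1s. Each pair of columns can share at most one row with both entries 1 (else a 2×2 all-ones block appears), so Σ_i C(r_i, 2) ≤ C(116, 2) = 6670. By convexity Σ_i C(r_i, 2) ≥ 192·C(z/192, 2) = z(z − 192)/(2·192), giving z² − 192z − 192·116·115 ≤ 0 and hence z ≤ (1/2)[192 + √(36864 + 4·2561280)] = (1/2)[192 + √10281984] ≈ (1/2)(192 + 3206.5533) = 1699.2766.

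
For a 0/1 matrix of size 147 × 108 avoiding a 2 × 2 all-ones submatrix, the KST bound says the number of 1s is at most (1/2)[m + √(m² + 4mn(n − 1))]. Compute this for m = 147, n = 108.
z(147, 108; 2, 2) ≤ (1/2)[147 + √(147² + 4·147·108·107)] = (1/2)[147 + √6816537] = 1378.9249

Kővári–Sós–Turán: let r_1, ..., r_147 be the row sums and z = Σ r_i the total number of 1s. Each pair of columns can share at most one row with both entries 1 (else a 2×2 all-ones block appears), so Σ_i C(r_i, 2) ≤ C(108, 2) = 5778. By convexity Σ_i C(r_i, 2) ≥ 147·C(z/147, 2) = z(z − 147)/(2·147), giving z² − 147z − 147·108·107 ≤ 0 and hence z ≤ (1/2)[147 + √(21609 + 4·1698732)] = (1/2)[147 + √6816537] ≈ (1/2)(147 + 2610.8499) = 1378.9249.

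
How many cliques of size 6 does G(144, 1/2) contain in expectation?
E[# K_6] = C(144, 6) · (1/2)^C(6, 2) = 11143364232 / 2^15 = 1392920529/4096 ≈ 340068.488525

For each 6-subset S of vertices (there are C(144, 6) = 11143364232 such S), let X_S = 1 if S induces a K_6 (all C(6, 2) = 15 edges present). Then P(X_S = 1) = (1/2)^15 = 1/32768. By linearity of expectation, E[# K_6] = C(144, 6) · (1/2)^15 = 11143364232 / 32768 = 1392920529/4096 ≈ 340068.488525.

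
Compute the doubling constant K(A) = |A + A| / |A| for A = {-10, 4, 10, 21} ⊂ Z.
K = |A + A| / |A| = 10/4 = 5/2

Enumerate A + A = {a + b : a, b ∈ A}. With |A| = 4, there are |A|^2 = 16 ordered sum pairs; collecting distinct values, A + A = {-20, -6, 0, 8, 11, 14, 20, 25, 31, 42}, so |A + A| = 10. Thus K = 10/4 = 5/2. For comparison, the minimum possible |A + A| over all 4-element sets is 2·4 − 1 = 7 (so min K = 7/4), attained only by arithmetic progressions.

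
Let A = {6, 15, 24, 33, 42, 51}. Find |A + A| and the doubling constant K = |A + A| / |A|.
K = |A + A| / |A| = 11/6

Enumerate A + A = {a + b : a, b ∈ A}. With |A| = 6, there are |A|^2 = 36 ordered sum pairs; collecting distinct values, A + A = {12, 21, 30, 39, 48, 57, 66, 75, 84, 93, 102}, so |A + A| = 11. Thus K = 11/6. Here |A + A| = 2|A| − 1 = 11, the minimum possible — so K = 11/6 is minimal, which holds iff A is an arithmetic progression.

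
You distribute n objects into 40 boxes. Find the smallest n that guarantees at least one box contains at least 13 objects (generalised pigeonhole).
n = (13 − 1)·40 + 1 = 481

By the generalised pigeonhole principle, to guarantee some box contains ≥ r objects we need more than (r − 1) · k objects total. Threshold: n = (r − 1) · k + 1. With r = 13 and k = 40: n = 12 · 40 + 1 = 480 + 1 = 481. For n = 480 = 12 · 40, we can put exactly 12 objects in every box, avoiding 13 in any single one — so 481 is tight.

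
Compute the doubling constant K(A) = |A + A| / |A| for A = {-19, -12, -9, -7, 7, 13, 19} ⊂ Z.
K = |A + A| / |A| = 26/7

Enumerate A + A = {a + b : a, b ∈ A}. With |A| = 7, there are |A|^2 = 49 ordered sum pairs; collecting distinct values, A + A = {-38, -31, -28, -26, -24, -21, -19, -18, -16, -14, -12, -6, -5, -2, 0, 1, 4, 6, 7, 10, 12, 14, 20, 26, 32, 38}, so |A + A| = 26. Thus K = 26/7. For comparison, the minimum possible |A + A| over all 7-element sets is 2·7 − 1 = 13 (so min K = 13/7), attained only by arithmetic progressions.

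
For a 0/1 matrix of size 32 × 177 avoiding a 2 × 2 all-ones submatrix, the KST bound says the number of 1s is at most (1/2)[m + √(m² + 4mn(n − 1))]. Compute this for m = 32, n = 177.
z(32, 177; 2, 2) ≤ (1/2)[32 + √(32² + 4·32·177·176)] = (1/2)[32 + √3988480] = 1014.559

Kővári–Sós–Turán: let r_1, ..., r_32 be the row sums and z = Σ r_i the total number of 1s. Each pair of columns can share at most one row with both entries 1 (else a 2×2 all-ones block appears), so Σ_i C(r_i, 2) ≤ C(177, 2) = 15576. By convexity Σ_i C(r_i, 2) ≥ 32·C(z/32, 2) = z(z − 32)/(2·32), giving z² − 32z − 32·177·176 ≤ 0 and hence z ≤ (1/2)[32 + √(1024 + 4·996864)] = (1/2)[32 + √3988480] ≈ (1/2)(32 + 1997.1179) = 1014.559.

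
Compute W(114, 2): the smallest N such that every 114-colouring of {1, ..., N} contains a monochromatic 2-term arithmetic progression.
W(114, 2) = 114 + 1 = 115

A 2-term AP is any pair of integers, so a monochromatic 2-AP exists iff some colour is used at least twice. With 114 colours, the colouring i ↦ i on {1, ..., 114} uses each colour once, avoiding any monochromatic pair, so W(114, 2) > 114. For {1, ..., 115}, pigeonhole forces two integers of the same colour, which form a monochromatic 2-AP. Hence W(114, 2) = 115.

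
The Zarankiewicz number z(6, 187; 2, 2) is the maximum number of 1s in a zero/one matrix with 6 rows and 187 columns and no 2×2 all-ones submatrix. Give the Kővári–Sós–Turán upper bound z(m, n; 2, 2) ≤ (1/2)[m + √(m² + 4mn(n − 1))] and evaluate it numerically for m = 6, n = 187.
z(6, 187; 2, 2) ≤ (1/2)[6 + √(6² + 4·6·187·186)] = (1/2)[6 + √834804] = 459.838

Kővári–Sós–Turán: let r_1, ..., r_6 be the row sums and z = Σ r_i the total number of 1s. Each pair of columns can share at most one row with both entries 1 (else a 2×2 all-ones block appears), so Σ_i C(r_i, 2) ≤ C(187, 2) = 17391. By convexity Σ_i C(r_i, 2) ≥ 6·C(z/6, 2) = z(z − 6)/(2·6), giving z² − 6z − 6·187·186 ≤ 0 and hence z ≤ (1/2)[6 + √(36 + 4·208692)] = (1/2)[6 + √834804] ≈ (1/2)(6 + 913.6761) = 459.838.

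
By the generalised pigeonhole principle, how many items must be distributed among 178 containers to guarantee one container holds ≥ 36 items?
n = (36 − 1)·178 + 1 = 6231

By the generalised pigeonhole principle, to guarantee some box contains ≥ r objects we need more than (r − 1) · k objects total. Threshold: n = (r − 1) · k + 1. With r = 36 and k = 178: n = 35 · 178 + 1 = 6230 + 1 = 6231. For n = 6230 = 35 · 178, we can put exactly 35 objects in every box, avoiding 36 in any single one — so 6231 is tight.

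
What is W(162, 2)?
W(162, 2) = 162 + 1 = 163

A 2-term AP is any pair of integers, so a monochromatic 2-AP exists iff some colour is used at least twice. With 162 colours, the colouring i ↦ i on {1, ..., 162} uses each colour once, avoiding any monochromatic pair, so W(162, 2) > 162. For {1, ..., 163}, pigeonhole forces two integers of the same colour, which form a monochromatic 2-AP. Hence W(162, 2) = 163.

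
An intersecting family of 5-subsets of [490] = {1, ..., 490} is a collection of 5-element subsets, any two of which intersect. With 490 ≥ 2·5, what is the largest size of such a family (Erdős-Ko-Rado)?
max |F| = C(489, 4) = 2353329126

The Erdős-Ko-Rado theorem states: for n ≥ 2k, an intersecting family of k-subsets of an n-element set has size at most C(n − 1, k − 1), with equality for 'star' families {A ⊆ [n] : |A| = k, i ∈ A} (fix an element i). For n = 490, k = 5: C(489, 4) = 2353329126.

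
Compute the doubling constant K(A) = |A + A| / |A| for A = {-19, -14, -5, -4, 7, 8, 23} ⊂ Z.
K = |A + A| / |A| = 26/7

Enumerate A + A = {a + b : a, b ∈ A}. With |A| = 7, there are |A|^2 = 49 ordered sum pairs; collecting distinct values, A + A = {-38, -33, -28, -24, -23, -19, -18, -12, -11, -10, -9, -8, -7, -6, 2, 3, 4, 9, 14, 15, 16, 18, 19, 30, 31, 46}, so |A + A| = 26. Thus K = 26/7. For comparison, the minimum possible |A + A| over all 7-element sets is 2·7 − 1 = 13 (so min K = 13/7), attained only by arithmetic progressions.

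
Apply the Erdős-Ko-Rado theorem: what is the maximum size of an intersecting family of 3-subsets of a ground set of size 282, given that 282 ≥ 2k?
max |F| = C(281, 2) = 39340

Erdős-Ko-Rado (1961): when n ≥ 2k, max |F| = C(n−1, k−1). The bound is attained by the star {A : i ∈ A} for any fixed i ∈ [n]. Here C(282−1, 3−1) = C(281, 2) = 39340.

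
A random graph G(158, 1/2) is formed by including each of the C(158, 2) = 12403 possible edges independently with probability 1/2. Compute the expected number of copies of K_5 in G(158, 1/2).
E[# K_5] = C(158, 5) · (1/2)^C(5, 2) = 769754986 / 2^10 = 384877493/512 ≈ 751713.853516

For each 5-subset S of vertices (there are C(158, 5) = 769754986 such S), let X_S = 1 if S induces a K_5 (all C(5, 2) = 10 edges present). Then P(X_S = 1) = (1/2)^10 = 1/1024. By linearity of expectation, E[# K_5] = C(158, 5) · (1/2)^10 = 769754986 / 1024 = 384877493/512 ≈ 751713.853516.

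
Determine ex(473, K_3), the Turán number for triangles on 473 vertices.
ex(473, K_3) = ⌊473^2/4⌋ = 55932

Mantel (1907): a triangle-free graph on n vertices has at most ⌊n^2/4⌋ edges, with equality for the complete bipartite graph K_{⌊n/2⌋, ⌈n/2⌉}. For n = 473: ⌊473^2/4⌋ = ⌊223729/4⌋ = 55932. The extremal graph is K_{236, 237}, which has 236·237 = 55932 edges.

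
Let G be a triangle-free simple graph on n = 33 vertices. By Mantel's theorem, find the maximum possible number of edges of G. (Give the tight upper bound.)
ex(33, K_3) = ⌊33^2/4⌋ = 272

Mantel (1907): a triangle-free graph on n vertices has at most ⌊n^2/4⌋ edges, with equality for the complete bipartite graph K_{⌊n/2⌋, ⌈n/2⌉}. For n = 33: ⌊33^2/4⌋ = ⌊1089/4⌋ = 272. The extremal graph is K_{16, 17}, which has 16·17 = 272 edges.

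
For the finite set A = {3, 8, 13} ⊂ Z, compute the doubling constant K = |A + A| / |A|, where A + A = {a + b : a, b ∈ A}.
K = |A + A| / |A| = 5/3

Enumerate A + A = {a + b : a, b ∈ A}. With |A| = 3, there are |A|^2 = 9 ordered sum pairs; collecting distinct values, A + A = {6, 11, 16, 21, 26}, so |A + A| = 5. Thus K = 5/3. Here |A + A| = 2|A| − 1 = 5, the minimum possible — so K = 5/3 is minimal, which holds iff A is an arithmetic progression.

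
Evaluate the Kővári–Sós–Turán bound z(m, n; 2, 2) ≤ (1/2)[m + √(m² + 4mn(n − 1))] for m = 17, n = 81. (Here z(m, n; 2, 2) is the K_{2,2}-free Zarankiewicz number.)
z(17, 81; 2, 2) ≤ (1/2)[17 + √(17² + 4·17·81·80)] = (1/2)[17 + √440929] = 340.5124

Kővári–Sós–Turán: let r_1, ..., r_17 be the row sums and z = Σ r_i the total number of 1s. Each pair of columns can share at most one row with both entries 1 (else a 2×2 all-ones block appears), so Σ_i C(r_i, 2) ≤ C(81, 2) = 3240. By convexity Σ_i C(r_i, 2) ≥ 17·C(z/17, 2) = z(z − 17)/(2·17), giving z² − 17z − 17·81·80 ≤ 0 and hence z ≤ (1/2)[17 + √(289 + 4·110160)] = (1/2)[17 + √440929] ≈ (1/2)(17 + 664.0248) = 340.5124.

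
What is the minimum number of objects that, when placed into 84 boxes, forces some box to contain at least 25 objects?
n = (25 − 1)·84 + 1 = 2017

By the generalised pigeonhole principle, to guarantee some box contains ≥ r objects we need more than (r − 1) · k objects total. Threshold: n = (r − 1) · k + 1. With r = 25 and k = 84: n = 24 · 84 + 1 = 2016 + 1 = 2017. For n = 2016 = 24 · 84, we can put exactly 24 objects in every box, avoiding 25 in any single one — so 2017 is tight.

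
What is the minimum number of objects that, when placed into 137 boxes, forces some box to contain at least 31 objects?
n = (31 − 1)·137 + 1 = 4111

By the generalised pigeonhole principle, to guarantee some box contains ≥ r objects we need more than (r − 1) · k objects total. Threshold: n = (r − 1) · k + 1. With r = 31 and k = 137: n = 30 · 137 + 1 = 4110 + 1 = 4111. For n = 4110 = 30 · 137, we can put exactly 30 objects in every box, avoiding 31 in any single one — so 4111 is tight.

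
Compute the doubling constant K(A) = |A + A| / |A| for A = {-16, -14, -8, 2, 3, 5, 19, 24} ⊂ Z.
K = |A + A| / |A| = 32/8 = 4

Enumerate A + A = {a + b : a, b ∈ A}. With |A| = 8, there are |A|^2 = 64 ordered sum pairs; collecting distinct values, A + A = {-32, -30, -28, -24, -22, -16, -14, -13, -12, -11, -9, -6, -5, -3, 3, 4, 5, 6, 7, 8, 10, 11, 16, 21, 22, 24, 26, 27, 29, 38, 43, 48}, so |A + A| = 32. Thus K = 32/8 = 4. For comparison, the minimum possible |A + A| over all 8-element sets is 2·8 − 1 = 15 (so min K = 15/8), attained only by arithmetic progressions.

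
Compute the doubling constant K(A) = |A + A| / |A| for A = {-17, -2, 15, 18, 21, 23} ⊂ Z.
K = |A + A| / |A| = 20/6 = 10/3

Enumerate A + A = {a + b : a, b ∈ A}. With |A| = 6, there are |A|^2 = 36 ordered sum pairs; collecting distinct values, A + A = {-34, -19, -4, -2, 1, 4, 6, 13, 16, 19, 21, 30, 33, 36, 38, 39, 41, 42, 44, 46}, so |A + A| = 20. Thus K = 20/6 = 10/3. For comparison, the minimum possible |A + A| over all 6-element sets is 2·6 − 1 = 11 (so min K = 11/6), attained only by arithmetic progressions.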